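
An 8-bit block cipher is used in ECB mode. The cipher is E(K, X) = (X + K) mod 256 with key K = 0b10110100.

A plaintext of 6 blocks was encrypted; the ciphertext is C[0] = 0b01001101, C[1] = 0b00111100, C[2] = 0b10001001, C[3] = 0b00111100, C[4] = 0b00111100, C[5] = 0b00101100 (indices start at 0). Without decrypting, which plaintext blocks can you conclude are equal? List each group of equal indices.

P[1] = P[3] = P[4]

ECB encrypts each block independently with the same key, so equal ciphertext blocks imply equal plaintext blocks.
C[1] = C[3] = C[4] = 0b00111100, so P[1] = P[3] = P[4].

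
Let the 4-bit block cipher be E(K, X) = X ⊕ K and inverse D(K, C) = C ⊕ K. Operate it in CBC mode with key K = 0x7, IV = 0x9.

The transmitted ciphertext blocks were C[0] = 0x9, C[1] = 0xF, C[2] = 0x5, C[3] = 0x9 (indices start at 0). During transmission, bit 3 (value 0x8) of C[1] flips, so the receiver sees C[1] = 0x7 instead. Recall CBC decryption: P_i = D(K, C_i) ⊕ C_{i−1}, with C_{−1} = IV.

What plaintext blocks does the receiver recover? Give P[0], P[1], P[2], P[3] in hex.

Only C[1] changed, to 0x7. In CBC, a change in C_i garbles P_i and flips the same bit in P_{i+1}. Decrypting the received ciphertext:
P[0]: D(K, 0x9) = 0xE; 0xE ⊕ 0x9 = 0x7.
P[1]: D(K, 0x7) = 0x0; 0x0 ⊕ 0x9 = 0x9.
P[2]: D(K, 0x5) = 0x2; 0x2 ⊕ 0x7 = 0x5.
P[3]: D(K, 0x9) = 0xE; 0xE ⊕ 0x5 = 0xB.
Blocks that differ from the original plaintext: P[1], P[2].

P[0] = 0x7, P[1] = 0x9, P[2] = 0x5, P[3] = 0xB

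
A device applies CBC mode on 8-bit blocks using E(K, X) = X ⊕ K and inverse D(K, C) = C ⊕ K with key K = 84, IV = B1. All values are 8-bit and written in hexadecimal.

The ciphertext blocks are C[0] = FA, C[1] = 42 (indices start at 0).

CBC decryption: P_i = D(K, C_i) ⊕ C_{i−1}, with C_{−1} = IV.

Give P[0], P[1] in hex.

P[0] = CF, P[1] = 3C

P[0]: D(K, FA) = 7E; 7E ⊕ B1 = CF.
P[1]: D(K, 42) = C6; C6 ⊕ FA = 3C.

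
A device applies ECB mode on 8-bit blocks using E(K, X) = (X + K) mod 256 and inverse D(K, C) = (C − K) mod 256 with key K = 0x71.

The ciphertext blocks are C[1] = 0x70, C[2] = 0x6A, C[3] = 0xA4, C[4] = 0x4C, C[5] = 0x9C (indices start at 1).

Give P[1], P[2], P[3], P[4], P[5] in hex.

P[1] = 0xFF, P[2] = 0xF9, P[3] = 0x33, P[4] = 0xDB, P[5] = 0x2B

ECB decryption: P_i = D(K, C_i).
P[1]: D(K, 0x70) = 0xFF.
P[2]: D(K, 0x6A) = 0xF9.
P[3]: D(K, 0xA4) = 0x33.
P[4]: D(K, 0x4C) = 0xDB.
P[5]: D(K, 0x9C) = 0x2B.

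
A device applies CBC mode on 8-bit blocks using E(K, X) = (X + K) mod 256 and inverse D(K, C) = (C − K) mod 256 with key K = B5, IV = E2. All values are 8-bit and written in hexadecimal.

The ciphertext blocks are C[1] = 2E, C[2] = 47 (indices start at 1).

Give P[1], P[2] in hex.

P[1] = 9B, P[2] = BC

CBC decryption: P_i = D(K, C_i) ⊕ C_{i−1}, with C_{0} = IV.
P[1]: D(K, 2E) = 79; 79 ⊕ E2 = 9B.
P[2]: D(K, 47) = 92; 92 ⊕ 2E = BC.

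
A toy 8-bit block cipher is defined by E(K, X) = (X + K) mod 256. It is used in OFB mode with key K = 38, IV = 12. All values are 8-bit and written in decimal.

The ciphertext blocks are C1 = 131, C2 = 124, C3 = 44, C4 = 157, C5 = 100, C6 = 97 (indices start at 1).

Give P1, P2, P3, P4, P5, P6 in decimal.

OFB decryption: S_i = E(K, S_{i−1}) with S_{0} = IV; P_i = C_i ⊕ S_i.
P1: S = E(K, 12) = 50; 131 ⊕ 50 = 177.
P2: S = E(K, 50) = 88; 124 ⊕ 88 = 36.
P3: S = E(K, 88) = 126; 44 ⊕ 126 = 82.
P4: S = E(K, 126) = 164; 157 ⊕ 164 = 57.
P5: S = E(K, 164) = 202; 100 ⊕ 202 = 174.
P6: S = E(K, 202) = 240; 97 ⊕ 240 = 145.

P1 = 177, P2 = 36, P3 = 82, P4 = 57, P5 = 174, P6 = 145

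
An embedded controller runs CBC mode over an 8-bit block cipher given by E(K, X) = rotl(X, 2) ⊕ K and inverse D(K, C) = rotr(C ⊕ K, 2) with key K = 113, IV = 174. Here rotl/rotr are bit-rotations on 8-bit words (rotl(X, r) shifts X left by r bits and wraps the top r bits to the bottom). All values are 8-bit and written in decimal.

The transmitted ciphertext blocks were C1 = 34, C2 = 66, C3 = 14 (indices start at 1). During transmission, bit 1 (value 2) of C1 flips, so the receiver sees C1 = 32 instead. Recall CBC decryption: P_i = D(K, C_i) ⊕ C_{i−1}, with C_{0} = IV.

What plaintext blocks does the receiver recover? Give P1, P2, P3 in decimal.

Only C1 changed, to 32. In CBC, a change in C_i garbles P_i and flips the same bit in P_{i+1}. Decrypting the received ciphertext:
P1: D(K, 32) = 84; 84 ⊕ 174 = 250.
P2: D(K, 66) = 204; 204 ⊕ 32 = 236.
P3: D(K, 14) = 223; 223 ⊕ 66 = 157.
Blocks that differ from the original plaintext: P1, P2.

P1 = 250, P2 = 236, P3 = 157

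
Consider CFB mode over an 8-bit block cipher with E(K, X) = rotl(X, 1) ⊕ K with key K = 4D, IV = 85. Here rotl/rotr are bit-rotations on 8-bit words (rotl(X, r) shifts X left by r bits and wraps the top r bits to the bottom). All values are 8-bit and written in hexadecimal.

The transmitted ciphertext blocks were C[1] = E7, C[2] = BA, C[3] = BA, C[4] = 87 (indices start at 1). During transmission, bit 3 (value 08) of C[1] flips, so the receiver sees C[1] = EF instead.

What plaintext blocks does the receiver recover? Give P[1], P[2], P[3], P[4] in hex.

P[1] = A9, P[2] = 28, P[3] = 82, P[4] = BF

CFB decryption: P_i = C_i ⊕ E(K, C_{i−1}), with C_{0} = IV.
Only C[1] changed, to EF. In CFB, a change in C_i flips the same bit in P_i and garbles P_{i+1}. Decrypting the received ciphertext:
P[1]: E(K, 85) = 46; EF ⊕ 46 = A9.
P[2]: E(K, EF) = 92; BA ⊕ 92 = 28.
P[3]: E(K, BA) = 38; BA ⊕ 38 = 82.
P[4]: E(K, BA) = 38; 87 ⊕ 38 = BF.
Blocks that differ from the original plaintext: P[1], P[2].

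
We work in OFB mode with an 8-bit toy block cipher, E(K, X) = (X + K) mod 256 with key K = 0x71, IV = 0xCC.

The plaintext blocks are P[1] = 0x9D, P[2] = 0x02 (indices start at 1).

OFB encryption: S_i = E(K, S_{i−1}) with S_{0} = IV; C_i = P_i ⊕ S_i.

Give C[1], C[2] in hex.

C[1]: S = E(K, 0xCC) = 0x3D; 0x9D ⊕ 0x3D = 0xA0.
C[2]: S = E(K, 0x3D) = 0xAE; 0x02 ⊕ 0xAE = 0xAC.

C[1] = 0xA0, C[2] = 0xAC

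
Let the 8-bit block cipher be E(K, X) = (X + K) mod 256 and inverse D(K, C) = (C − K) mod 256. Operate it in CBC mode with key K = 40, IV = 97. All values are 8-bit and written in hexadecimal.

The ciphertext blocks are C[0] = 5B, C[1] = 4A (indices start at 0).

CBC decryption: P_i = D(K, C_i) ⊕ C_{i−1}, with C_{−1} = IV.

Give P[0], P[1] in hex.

P[0]: D(K, 5B) = 1B; 1B ⊕ 97 = 8C.
P[1]: D(K, 4A) = 0A; 0A ⊕ 5B = 51.

P[0] = 8C, P[1] = 51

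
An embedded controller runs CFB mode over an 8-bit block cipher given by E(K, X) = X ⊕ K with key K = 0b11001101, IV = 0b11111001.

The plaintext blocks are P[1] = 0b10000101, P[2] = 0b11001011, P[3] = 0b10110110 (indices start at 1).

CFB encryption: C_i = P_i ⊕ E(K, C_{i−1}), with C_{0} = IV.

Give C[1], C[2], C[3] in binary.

C[1]: E(K, 0b11111001) = 0b00110100; 0b10000101 ⊕ 0b00110100 = 0b10110001.
C[2]: E(K, 0b10110001) = 0b01111100; 0b11001011 ⊕ 0b01111100 = 0b10110111.
C[3]: E(K, 0b10110111) = 0b01111010; 0b10110110 ⊕ 0b01111010 = 0b11001100.

C[1] = 0b10110001, C[2] = 0b10110111, C[3] = 0b11001100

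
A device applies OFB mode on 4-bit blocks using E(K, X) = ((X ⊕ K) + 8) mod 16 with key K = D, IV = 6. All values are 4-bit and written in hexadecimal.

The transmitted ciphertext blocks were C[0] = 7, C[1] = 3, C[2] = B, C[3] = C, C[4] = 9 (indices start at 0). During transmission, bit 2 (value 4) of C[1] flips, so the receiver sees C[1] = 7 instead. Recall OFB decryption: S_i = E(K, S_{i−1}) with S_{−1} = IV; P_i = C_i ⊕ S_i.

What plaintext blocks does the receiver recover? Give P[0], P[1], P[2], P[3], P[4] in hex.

P[0] = 4, P[1] = 1, P[2] = 8, P[3] = A, P[4] = A

Only C[1] changed, to 7. In OFB, a change in C_i flips the same bit in P_i only; the keystream is unaffected. Decrypting the received ciphertext:
P[0]: S = E(K, 6) = 3; 7 ⊕ 3 = 4.
P[1]: S = E(K, 3) = 6; 7 ⊕ 6 = 1.
P[2]: S = E(K, 6) = 3; B ⊕ 3 = 8.
P[3]: S = E(K, 3) = 6; C ⊕ 6 = A.
P[4]: S = E(K, 6) = 3; 9 ⊕ 3 = A.
Blocks that differ from the original plaintext: P[1].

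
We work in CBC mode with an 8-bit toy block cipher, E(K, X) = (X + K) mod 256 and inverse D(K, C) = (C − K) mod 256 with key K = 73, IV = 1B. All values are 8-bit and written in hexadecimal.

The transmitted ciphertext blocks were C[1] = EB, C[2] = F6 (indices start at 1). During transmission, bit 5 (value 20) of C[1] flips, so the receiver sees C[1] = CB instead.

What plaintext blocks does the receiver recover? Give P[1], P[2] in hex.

P[1] = 43, P[2] = 48

CBC decryption: P_i = D(K, C_i) ⊕ C_{i−1}, with C_{0} = IV.
Only C[1] changed, to CB. In CBC, a change in C_i garbles P_i and flips the same bit in P_{i+1}. Decrypting the received ciphertext:
P[1]: D(K, CB) = 58; 58 ⊕ 1B = 43.
P[2]: D(K, F6) = 83; 83 ⊕ CB = 48.
Blocks that differ from the original plaintext: P[1], P[2].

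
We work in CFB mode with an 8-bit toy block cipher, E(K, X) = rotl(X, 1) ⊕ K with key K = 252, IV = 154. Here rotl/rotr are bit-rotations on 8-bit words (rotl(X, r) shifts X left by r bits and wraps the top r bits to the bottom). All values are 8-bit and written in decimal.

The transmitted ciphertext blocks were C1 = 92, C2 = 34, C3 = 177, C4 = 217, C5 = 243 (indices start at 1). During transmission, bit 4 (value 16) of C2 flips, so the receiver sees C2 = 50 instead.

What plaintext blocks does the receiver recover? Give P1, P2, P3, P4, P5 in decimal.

P1 = 149, P2 = 118, P3 = 41, P4 = 70, P5 = 188

CFB decryption: P_i = C_i ⊕ E(K, C_{i−1}), with C_{0} = IV.
Only C2 changed, to 50. In CFB, a change in C_i flips the same bit in P_i and garbles P_{i+1}. Decrypting the received ciphertext:
P1: E(K, 154) = 201; 92 ⊕ 201 = 149.
P2: E(K, 92) = 68; 50 ⊕ 68 = 118.
P3: E(K, 50) = 152; 177 ⊕ 152 = 41.
P4: E(K, 177) = 159; 217 ⊕ 159 = 70.
P5: E(K, 217) = 79; 243 ⊕ 79 = 188.
Blocks that differ from the original plaintext: P2, P3.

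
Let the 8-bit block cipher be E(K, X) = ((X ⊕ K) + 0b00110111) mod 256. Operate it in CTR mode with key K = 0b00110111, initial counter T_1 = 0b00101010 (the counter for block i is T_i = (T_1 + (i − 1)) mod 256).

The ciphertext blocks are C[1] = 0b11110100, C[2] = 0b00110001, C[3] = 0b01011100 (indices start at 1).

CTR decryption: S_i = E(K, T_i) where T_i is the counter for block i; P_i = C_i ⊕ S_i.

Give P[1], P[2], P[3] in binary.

P[1]: T = 0b00101010, S = E(K, T) = 0b01010100; 0b11110100 ⊕ 0b01010100 = 0b10100000.
P[2]: T = 0b00101011, S = E(K, T) = 0b01010011; 0b00110001 ⊕ 0b01010011 = 0b01100010.
P[3]: T = 0b00101100, S = E(K, T) = 0b01010010; 0b01011100 ⊕ 0b01010010 = 0b00001110.

P[1] = 0b10100000, P[2] = 0b01100010, P[3] = 0b00001110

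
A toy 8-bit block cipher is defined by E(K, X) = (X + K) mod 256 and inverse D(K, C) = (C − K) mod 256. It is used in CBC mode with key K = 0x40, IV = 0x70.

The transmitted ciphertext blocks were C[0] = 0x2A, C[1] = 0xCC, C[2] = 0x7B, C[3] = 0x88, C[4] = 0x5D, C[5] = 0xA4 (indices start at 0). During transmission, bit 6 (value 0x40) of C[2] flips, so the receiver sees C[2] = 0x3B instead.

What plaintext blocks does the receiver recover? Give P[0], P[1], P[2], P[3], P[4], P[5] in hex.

P[0] = 0x9A, P[1] = 0xA6, P[2] = 0x37, P[3] = 0x73, P[4] = 0x95, P[5] = 0x39

CBC decryption: P_i = D(K, C_i) ⊕ C_{i−1}, with C_{−1} = IV.
Only C[2] changed, to 0x3B. In CBC, a change in C_i garbles P_i and flips the same bit in P_{i+1}. Decrypting the received ciphertext:
P[0]: D(K, 0x2A) = 0xEA; 0xEA ⊕ 0x70 = 0x9A.
P[1]: D(K, 0xCC) = 0x8C; 0x8C ⊕ 0x2A = 0xA6.
P[2]: D(K, 0x3B) = 0xFB; 0xFB ⊕ 0xCC = 0x37.
P[3]: D(K, 0x88) = 0x48; 0x48 ⊕ 0x3B = 0x73.
P[4]: D(K, 0x5D) = 0x1D; 0x1D ⊕ 0x88 = 0x95.
P[5]: D(K, 0xA4) = 0x64; 0x64 ⊕ 0x5D = 0x39.
Blocks that differ from the original plaintext: P[2], P[3].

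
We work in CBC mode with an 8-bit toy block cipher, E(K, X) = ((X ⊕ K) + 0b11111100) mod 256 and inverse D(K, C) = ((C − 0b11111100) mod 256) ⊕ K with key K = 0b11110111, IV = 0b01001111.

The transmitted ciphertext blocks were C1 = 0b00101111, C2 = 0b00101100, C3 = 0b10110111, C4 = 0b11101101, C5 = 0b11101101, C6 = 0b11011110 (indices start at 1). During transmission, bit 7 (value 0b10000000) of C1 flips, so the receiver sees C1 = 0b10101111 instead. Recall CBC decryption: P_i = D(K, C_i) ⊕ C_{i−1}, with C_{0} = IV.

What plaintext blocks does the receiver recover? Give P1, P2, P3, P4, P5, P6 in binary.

P1 = 0b00001011, P2 = 0b01101000, P3 = 0b01100000, P4 = 0b10110001, P5 = 0b11101011, P6 = 0b11111000

Only C1 changed, to 0b10101111. In CBC, a change in C_i garbles P_i and flips the same bit in P_{i+1}. Decrypting the received ciphertext:
P1: D(K, 0b10101111) = 0b01000100; 0b01000100 ⊕ 0b01001111 = 0b00001011.
P2: D(K, 0b00101100) = 0b11000111; 0b11000111 ⊕ 0b10101111 = 0b01101000.
P3: D(K, 0b10110111) = 0b01001100; 0b01001100 ⊕ 0b00101100 = 0b01100000.
P4: D(K, 0b11101101) = 0b00000110; 0b00000110 ⊕ 0b10110111 = 0b10110001.
P5: D(K, 0b11101101) = 0b00000110; 0b00000110 ⊕ 0b11101101 = 0b11101011.
P6: D(K, 0b11011110) = 0b00010101; 0b00010101 ⊕ 0b11101101 = 0b11111000.
Blocks that differ from the original plaintext: P1, P2.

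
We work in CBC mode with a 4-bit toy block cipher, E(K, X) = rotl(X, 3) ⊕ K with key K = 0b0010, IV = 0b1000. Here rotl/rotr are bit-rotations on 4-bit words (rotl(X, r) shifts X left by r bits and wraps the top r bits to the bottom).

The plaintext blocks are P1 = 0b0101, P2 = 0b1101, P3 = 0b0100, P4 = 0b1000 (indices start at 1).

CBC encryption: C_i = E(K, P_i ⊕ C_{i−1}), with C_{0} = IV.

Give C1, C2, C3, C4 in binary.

C1: P1 ⊕ 0b1000 = 0b1101; E(K, 0b1101) = 0b1100.
C2: P2 ⊕ 0b1100 = 0b0001; E(K, 0b0001) = 0b1010.
C3: P3 ⊕ 0b1010 = 0b1110; E(K, 0b1110) = 0b0101.
C4: P4 ⊕ 0b0101 = 0b1101; E(K, 0b1101) = 0b1100.

C1 = 0b1100, C2 = 0b1010, C3 = 0b0101, C4 = 0b1100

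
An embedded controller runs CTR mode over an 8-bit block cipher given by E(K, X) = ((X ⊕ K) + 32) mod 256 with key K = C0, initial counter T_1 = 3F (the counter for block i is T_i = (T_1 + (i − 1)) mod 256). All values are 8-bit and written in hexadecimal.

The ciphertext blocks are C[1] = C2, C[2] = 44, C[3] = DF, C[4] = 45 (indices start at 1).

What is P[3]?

P[3] = 6C

CTR decryption: S_i = E(K, T_i) where T_i is the counter for block i; P_i = C_i ⊕ S_i.
P[3]: T = 41, S = E(K, T) = B3; DF ⊕ B3 = 6C.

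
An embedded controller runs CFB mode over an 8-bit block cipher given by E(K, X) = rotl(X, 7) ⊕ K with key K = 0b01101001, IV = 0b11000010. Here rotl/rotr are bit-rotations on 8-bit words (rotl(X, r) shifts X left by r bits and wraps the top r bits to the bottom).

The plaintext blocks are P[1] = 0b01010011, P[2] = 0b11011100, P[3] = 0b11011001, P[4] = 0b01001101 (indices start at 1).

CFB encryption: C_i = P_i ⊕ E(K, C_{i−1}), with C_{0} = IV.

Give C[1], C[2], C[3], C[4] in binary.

C[1]: E(K, 0b11000010) = 0b00001000; 0b01010011 ⊕ 0b00001000 = 0b01011011.
C[2]: E(K, 0b01011011) = 0b11000100; 0b11011100 ⊕ 0b11000100 = 0b00011000.
C[3]: E(K, 0b00011000) = 0b01100101; 0b11011001 ⊕ 0b01100101 = 0b10111100.
C[4]: E(K, 0b10111100) = 0b00110111; 0b01001101 ⊕ 0b00110111 = 0b01111010.

C[1] = 0b01011011, C[2] = 0b00011000, C[3] = 0b10111100, C[4] = 0b01111010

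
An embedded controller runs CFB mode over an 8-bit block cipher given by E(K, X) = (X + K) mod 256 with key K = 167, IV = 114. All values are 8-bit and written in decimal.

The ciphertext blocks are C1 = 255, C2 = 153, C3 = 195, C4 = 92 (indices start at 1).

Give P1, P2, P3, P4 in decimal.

P1 = 230, P2 = 63, P3 = 131, P4 = 54

CFB decryption: P_i = C_i ⊕ E(K, C_{i−1}), with C_{0} = IV.
P1: E(K, 114) = 25; 255 ⊕ 25 = 230.
P2: E(K, 255) = 166; 153 ⊕ 166 = 63.
P3: E(K, 153) = 64; 195 ⊕ 64 = 131.
P4: E(K, 195) = 106; 92 ⊕ 106 = 54.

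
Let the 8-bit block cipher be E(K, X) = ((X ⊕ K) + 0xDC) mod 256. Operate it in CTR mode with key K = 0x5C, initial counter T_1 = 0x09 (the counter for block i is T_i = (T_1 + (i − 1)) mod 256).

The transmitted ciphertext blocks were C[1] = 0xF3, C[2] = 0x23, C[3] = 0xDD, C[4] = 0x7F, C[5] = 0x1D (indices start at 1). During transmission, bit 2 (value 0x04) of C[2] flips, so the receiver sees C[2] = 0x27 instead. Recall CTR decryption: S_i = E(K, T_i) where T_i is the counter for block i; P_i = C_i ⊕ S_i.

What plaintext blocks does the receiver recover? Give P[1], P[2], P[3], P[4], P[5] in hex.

P[1] = 0xC2, P[2] = 0x15, P[3] = 0xEE, P[4] = 0x53, P[5] = 0x30

Only C[2] changed, to 0x27. In CTR, a change in C_i flips the same bit in P_i only; the keystream is unaffected. Decrypting the received ciphertext:
P[1]: T = 0x09, S = E(K, T) = 0x31; 0xF3 ⊕ 0x31 = 0xC2.
P[2]: T = 0x0A, S = E(K, T) = 0x32; 0x27 ⊕ 0x32 = 0x15.
P[3]: T = 0x0B, S = E(K, T) = 0x33; 0xDD ⊕ 0x33 = 0xEE.
P[4]: T = 0x0C, S = E(K, T) = 0x2C; 0x7F ⊕ 0x2C = 0x53.
P[5]: T = 0x0D, S = E(K, T) = 0x2D; 0x1D ⊕ 0x2D = 0x30.
Blocks that differ from the original plaintext: P[2].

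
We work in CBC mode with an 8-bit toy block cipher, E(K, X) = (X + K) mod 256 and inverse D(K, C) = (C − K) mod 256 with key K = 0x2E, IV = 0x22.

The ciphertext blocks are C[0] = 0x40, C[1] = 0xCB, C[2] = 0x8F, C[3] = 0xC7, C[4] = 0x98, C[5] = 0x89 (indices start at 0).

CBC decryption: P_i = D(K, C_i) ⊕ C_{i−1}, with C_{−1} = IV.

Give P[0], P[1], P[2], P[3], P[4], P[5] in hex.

P[0]: D(K, 0x40) = 0x12; 0x12 ⊕ 0x22 = 0x30.
P[1]: D(K, 0xCB) = 0x9D; 0x9D ⊕ 0x40 = 0xDD.
P[2]: D(K, 0x8F) = 0x61; 0x61 ⊕ 0xCB = 0xAA.
P[3]: D(K, 0xC7) = 0x99; 0x99 ⊕ 0x8F = 0x16.
P[4]: D(K, 0x98) = 0x6A; 0x6A ⊕ 0xC7 = 0xAD.
P[5]: D(K, 0x89) = 0x5B; 0x5B ⊕ 0x98 = 0xC3.

P[0] = 0x30, P[1] = 0xDD, P[2] = 0xAA, P[3] = 0x16, P[4] = 0xAD, P[5] = 0xC3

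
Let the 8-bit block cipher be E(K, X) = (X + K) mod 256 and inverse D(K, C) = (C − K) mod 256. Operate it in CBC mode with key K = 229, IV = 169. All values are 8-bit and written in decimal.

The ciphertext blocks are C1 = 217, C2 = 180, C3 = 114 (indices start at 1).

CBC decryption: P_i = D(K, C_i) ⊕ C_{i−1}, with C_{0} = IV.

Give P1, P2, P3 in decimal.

P1 = 93, P2 = 22, P3 = 57

P1: D(K, 217) = 244; 244 ⊕ 169 = 93.
P2: D(K, 180) = 207; 207 ⊕ 217 = 22.
P3: D(K, 114) = 141; 141 ⊕ 180 = 57.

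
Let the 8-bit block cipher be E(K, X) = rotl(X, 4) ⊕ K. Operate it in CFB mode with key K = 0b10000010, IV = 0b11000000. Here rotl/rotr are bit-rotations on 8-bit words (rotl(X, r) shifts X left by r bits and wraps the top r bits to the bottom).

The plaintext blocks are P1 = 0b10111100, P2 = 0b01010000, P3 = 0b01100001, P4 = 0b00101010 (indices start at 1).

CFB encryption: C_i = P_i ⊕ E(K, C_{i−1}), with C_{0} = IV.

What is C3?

C1: E(K, 0b11000000) = 0b10001110; 0b10111100 ⊕ 0b10001110 = 0b00110010.
C2: E(K, 0b00110010) = 0b10100001; 0b01010000 ⊕ 0b10100001 = 0b11110001.
C3: E(K, 0b11110001) = 0b10011101; 0b01100001 ⊕ 0b10011101 = 0b11111100.

C3 = 0b11111100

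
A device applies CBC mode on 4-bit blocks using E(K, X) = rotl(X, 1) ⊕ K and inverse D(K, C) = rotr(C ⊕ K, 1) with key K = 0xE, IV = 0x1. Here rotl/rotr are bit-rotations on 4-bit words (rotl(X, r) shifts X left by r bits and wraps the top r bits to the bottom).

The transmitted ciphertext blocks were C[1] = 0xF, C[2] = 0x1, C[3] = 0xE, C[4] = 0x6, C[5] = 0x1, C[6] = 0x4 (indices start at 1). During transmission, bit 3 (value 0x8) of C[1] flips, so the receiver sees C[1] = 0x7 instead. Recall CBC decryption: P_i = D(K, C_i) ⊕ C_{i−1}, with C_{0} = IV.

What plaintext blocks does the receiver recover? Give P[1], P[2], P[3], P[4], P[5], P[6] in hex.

Only C[1] changed, to 0x7. In CBC, a change in C_i garbles P_i and flips the same bit in P_{i+1}. Decrypting the received ciphertext:
P[1]: D(K, 0x7) = 0xC; 0xC ⊕ 0x1 = 0xD.
P[2]: D(K, 0x1) = 0xF; 0xF ⊕ 0x7 = 0x8.
P[3]: D(K, 0xE) = 0x0; 0x0 ⊕ 0x1 = 0x1.
P[4]: D(K, 0x6) = 0x4; 0x4 ⊕ 0xE = 0xA.
P[5]: D(K, 0x1) = 0xF; 0xF ⊕ 0x6 = 0x9.
P[6]: D(K, 0x4) = 0x5; 0x5 ⊕ 0x1 = 0x4.
Blocks that differ from the original plaintext: P[1], P[2].

P[1] = 0xD, P[2] = 0x8, P[3] = 0x1, P[4] = 0xA, P[5] = 0x9, P[6] = 0x4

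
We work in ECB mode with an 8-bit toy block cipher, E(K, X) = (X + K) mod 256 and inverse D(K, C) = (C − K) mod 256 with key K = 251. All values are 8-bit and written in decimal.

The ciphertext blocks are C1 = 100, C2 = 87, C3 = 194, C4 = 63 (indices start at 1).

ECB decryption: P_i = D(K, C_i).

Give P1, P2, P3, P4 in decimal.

P1 = 105, P2 = 92, P3 = 199, P4 = 68

P1: D(K, 100) = 105.
P2: D(K, 87) = 92.
P3: D(K, 194) = 199.
P4: D(K, 63) = 68.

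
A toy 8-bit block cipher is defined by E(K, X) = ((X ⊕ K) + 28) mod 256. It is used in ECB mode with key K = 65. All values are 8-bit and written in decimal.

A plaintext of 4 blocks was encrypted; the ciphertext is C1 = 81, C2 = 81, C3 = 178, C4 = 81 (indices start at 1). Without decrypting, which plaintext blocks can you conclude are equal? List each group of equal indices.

P1 = P2 = P4

ECB encrypts each block independently with the same key, so equal ciphertext blocks imply equal plaintext blocks.
C1 = C2 = C4 = 81, so P1 = P2 = P4.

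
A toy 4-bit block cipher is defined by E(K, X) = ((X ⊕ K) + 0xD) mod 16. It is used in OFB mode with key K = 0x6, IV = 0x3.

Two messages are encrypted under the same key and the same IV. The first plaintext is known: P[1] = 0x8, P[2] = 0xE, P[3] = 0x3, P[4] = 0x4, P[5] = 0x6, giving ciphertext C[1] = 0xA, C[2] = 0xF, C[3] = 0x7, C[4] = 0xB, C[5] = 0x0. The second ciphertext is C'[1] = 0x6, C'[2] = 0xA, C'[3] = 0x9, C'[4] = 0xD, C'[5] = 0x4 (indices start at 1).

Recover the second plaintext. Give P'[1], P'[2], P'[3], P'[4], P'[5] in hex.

P'[1] = 0x4, P'[2] = 0xB, P'[3] = 0xD, P'[4] = 0x2, P'[5] = 0x2

In OFB with a reused IV, both messages share the same keystream S_i, so C_i ⊕ C'_i = P_i ⊕ P'_i and thus P'_i = P_i ⊕ C_i ⊕ C'_i.
P'[1]: 0x8 ⊕ 0xA ⊕ 0x6 = 0x4.
P'[2]: 0xE ⊕ 0xF ⊕ 0xA = 0xB.
P'[3]: 0x3 ⊕ 0x7 ⊕ 0x9 = 0xD.
P'[4]: 0x4 ⊕ 0xB ⊕ 0xD = 0x2.
P'[5]: 0x6 ⊕ 0x0 ⊕ 0x4 = 0x2.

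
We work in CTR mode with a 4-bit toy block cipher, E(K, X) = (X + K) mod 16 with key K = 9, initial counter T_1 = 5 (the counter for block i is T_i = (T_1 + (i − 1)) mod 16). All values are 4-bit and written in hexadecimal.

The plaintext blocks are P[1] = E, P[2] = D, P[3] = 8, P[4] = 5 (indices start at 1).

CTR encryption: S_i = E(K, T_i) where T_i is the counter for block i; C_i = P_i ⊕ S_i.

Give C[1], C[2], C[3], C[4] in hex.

C[1]: T = 5, S = E(K, T) = E; E ⊕ E = 0.
C[2]: T = 6, S = E(K, T) = F; D ⊕ F = 2.
C[3]: T = 7, S = E(K, T) = 0; 8 ⊕ 0 = 8.
C[4]: T = 8, S = E(K, T) = 1; 5 ⊕ 1 = 4.

C[1] = 0, C[2] = 2, C[3] = 8, C[4] = 4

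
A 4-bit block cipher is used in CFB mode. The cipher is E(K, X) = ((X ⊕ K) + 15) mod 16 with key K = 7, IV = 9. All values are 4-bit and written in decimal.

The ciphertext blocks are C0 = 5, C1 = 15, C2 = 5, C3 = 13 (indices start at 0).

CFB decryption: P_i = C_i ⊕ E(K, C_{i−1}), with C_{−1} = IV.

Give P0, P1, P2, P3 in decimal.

P0 = 8, P1 = 14, P2 = 2, P3 = 12

P0: E(K, 9) = 13; 5 ⊕ 13 = 8.
P1: E(K, 5) = 1; 15 ⊕ 1 = 14.
P2: E(K, 15) = 7; 5 ⊕ 7 = 2.
P3: E(K, 5) = 1; 13 ⊕ 1 = 12.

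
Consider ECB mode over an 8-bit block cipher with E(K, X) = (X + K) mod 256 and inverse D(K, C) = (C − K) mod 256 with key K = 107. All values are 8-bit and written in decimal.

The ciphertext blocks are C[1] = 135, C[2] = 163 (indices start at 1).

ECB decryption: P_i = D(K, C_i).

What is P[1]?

P[1] = 28

P[1]: D(K, 135) = 28.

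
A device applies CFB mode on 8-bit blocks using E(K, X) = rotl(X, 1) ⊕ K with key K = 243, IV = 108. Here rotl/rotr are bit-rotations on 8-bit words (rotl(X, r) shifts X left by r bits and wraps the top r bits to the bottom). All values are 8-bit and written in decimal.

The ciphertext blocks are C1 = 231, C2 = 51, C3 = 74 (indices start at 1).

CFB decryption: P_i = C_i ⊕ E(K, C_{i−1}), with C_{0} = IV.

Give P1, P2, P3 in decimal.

P1 = 204, P2 = 15, P3 = 223

P1: E(K, 108) = 43; 231 ⊕ 43 = 204.
P2: E(K, 231) = 60; 51 ⊕ 60 = 15.
P3: E(K, 51) = 149; 74 ⊕ 149 = 223.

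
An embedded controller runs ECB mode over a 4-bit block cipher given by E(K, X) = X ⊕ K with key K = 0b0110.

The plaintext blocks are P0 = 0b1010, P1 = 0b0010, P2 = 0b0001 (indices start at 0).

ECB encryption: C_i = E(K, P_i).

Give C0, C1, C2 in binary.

C0: E(K, 0b1010) = 0b1100.
C1: E(K, 0b0010) = 0b0100.
C2: E(K, 0b0001) = 0b0111.

C0 = 0b1100, C1 = 0b0100, C2 = 0b0111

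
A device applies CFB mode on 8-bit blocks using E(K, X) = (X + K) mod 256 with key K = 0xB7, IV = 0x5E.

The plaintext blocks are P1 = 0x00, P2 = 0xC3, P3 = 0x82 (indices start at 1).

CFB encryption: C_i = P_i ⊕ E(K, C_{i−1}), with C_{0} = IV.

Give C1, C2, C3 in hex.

C1: E(K, 0x5E) = 0x15; 0x00 ⊕ 0x15 = 0x15.
C2: E(K, 0x15) = 0xCC; 0xC3 ⊕ 0xCC = 0x0F.
C3: E(K, 0x0F) = 0xC6; 0x82 ⊕ 0xC6 = 0x44.

C1 = 0x15, C2 = 0x0F, C3 = 0x44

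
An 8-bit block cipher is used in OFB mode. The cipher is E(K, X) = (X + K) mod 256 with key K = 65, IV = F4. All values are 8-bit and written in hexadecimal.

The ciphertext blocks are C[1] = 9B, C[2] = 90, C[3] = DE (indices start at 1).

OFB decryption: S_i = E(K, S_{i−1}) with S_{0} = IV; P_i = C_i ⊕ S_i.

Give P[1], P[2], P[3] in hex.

P[1] = C2, P[2] = 2E, P[3] = FD

P[1]: S = E(K, F4) = 59; 9B ⊕ 59 = C2.
P[2]: S = E(K, 59) = BE; 90 ⊕ BE = 2E.
P[3]: S = E(K, BE) = 23; DE ⊕ 23 = FD.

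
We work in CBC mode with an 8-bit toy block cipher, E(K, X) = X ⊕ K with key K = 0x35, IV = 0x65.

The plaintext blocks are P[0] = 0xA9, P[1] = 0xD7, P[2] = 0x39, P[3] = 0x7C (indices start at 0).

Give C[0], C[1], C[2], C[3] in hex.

C[0] = 0xF9, C[1] = 0x1B, C[2] = 0x17, C[3] = 0x5E

CBC encryption: C_i = E(K, P_i ⊕ C_{i−1}), with C_{−1} = IV.
C[0]: P[0] ⊕ 0x65 = 0xCC; E(K, 0xCC) = 0xF9.
C[1]: P[1] ⊕ 0xF9 = 0x2E; E(K, 0x2E) = 0x1B.
C[2]: P[2] ⊕ 0x1B = 0x22; E(K, 0x22) = 0x17.
C[3]: P[3] ⊕ 0x17 = 0x6B; E(K, 0x6B) = 0x5E.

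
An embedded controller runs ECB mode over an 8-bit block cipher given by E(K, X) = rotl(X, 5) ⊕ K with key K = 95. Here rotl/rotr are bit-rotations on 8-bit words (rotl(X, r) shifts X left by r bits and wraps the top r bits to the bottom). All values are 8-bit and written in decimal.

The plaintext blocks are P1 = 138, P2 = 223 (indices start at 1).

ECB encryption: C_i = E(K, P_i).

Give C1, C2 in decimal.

C1 = 14, C2 = 164

C1: E(K, 138) = 14.
C2: E(K, 223) = 164.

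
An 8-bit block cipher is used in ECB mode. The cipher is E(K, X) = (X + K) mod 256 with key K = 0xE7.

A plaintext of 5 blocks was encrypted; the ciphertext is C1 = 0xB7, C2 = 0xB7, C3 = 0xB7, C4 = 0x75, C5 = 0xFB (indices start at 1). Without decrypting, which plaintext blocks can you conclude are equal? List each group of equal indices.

P1 = P2 = P3

ECB encrypts each block independently with the same key, so equal ciphertext blocks imply equal plaintext blocks.
C1 = C2 = C3 = 0xB7, so P1 = P2 = P3.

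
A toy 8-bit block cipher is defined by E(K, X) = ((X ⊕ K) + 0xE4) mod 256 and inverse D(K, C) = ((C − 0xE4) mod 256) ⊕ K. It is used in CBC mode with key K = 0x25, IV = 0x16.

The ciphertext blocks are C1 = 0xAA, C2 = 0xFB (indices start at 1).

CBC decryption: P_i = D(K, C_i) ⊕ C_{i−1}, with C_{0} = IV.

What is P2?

P2 = 0x98

P2: D(K, 0xFB) = 0x32; 0x32 ⊕ 0xAA = 0x98.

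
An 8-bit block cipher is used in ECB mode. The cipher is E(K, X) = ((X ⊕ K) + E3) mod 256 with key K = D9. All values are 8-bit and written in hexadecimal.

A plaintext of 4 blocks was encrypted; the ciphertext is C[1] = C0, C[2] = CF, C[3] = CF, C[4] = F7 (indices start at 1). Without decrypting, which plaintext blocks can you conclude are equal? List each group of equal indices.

ECB encrypts each block independently with the same key, so equal ciphertext blocks imply equal plaintext blocks.
C[2] = C[3] = CF, so P[2] = P[3].

P[2] = P[3]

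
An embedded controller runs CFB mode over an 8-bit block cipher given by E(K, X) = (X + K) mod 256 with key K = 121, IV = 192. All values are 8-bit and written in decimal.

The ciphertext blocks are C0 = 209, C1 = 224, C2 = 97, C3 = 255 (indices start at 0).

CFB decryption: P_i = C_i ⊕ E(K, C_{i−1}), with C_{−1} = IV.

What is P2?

P2 = 56

P2: E(K, 224) = 89; 97 ⊕ 89 = 56.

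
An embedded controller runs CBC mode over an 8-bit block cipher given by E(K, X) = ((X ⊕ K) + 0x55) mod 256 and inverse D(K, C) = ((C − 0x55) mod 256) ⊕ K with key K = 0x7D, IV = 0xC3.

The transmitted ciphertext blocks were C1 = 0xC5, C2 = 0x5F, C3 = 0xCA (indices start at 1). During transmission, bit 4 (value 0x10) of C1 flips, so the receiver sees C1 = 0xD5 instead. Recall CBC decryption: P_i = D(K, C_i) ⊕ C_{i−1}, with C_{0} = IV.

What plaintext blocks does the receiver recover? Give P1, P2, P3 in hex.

P1 = 0x3E, P2 = 0xA2, P3 = 0x57

Only C1 changed, to 0xD5. In CBC, a change in C_i garbles P_i and flips the same bit in P_{i+1}. Decrypting the received ciphertext:
P1: D(K, 0xD5) = 0xFD; 0xFD ⊕ 0xC3 = 0x3E.
P2: D(K, 0x5F) = 0x77; 0x77 ⊕ 0xD5 = 0xA2.
P3: D(K, 0xCA) = 0x08; 0x08 ⊕ 0x5F = 0x57.
Blocks that differ from the original plaintext: P1, P2.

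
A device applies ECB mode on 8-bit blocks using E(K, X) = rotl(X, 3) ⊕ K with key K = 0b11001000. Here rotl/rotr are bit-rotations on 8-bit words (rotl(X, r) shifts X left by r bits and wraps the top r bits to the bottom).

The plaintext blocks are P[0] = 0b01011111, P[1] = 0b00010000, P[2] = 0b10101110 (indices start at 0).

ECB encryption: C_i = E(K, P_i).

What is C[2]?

C[2] = 0b10111101

C[2]: E(K, 0b10101110) = 0b10111101.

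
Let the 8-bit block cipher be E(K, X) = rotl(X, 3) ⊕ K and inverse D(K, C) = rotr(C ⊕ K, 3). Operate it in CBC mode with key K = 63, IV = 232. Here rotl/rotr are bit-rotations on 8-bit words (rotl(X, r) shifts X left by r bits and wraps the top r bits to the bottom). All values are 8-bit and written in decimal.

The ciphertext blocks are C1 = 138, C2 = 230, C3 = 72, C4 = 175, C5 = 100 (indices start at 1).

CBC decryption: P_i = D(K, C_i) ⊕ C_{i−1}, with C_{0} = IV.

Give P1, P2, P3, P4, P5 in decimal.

P1 = 94, P2 = 177, P3 = 8, P4 = 90, P5 = 196

P1: D(K, 138) = 182; 182 ⊕ 232 = 94.
P2: D(K, 230) = 59; 59 ⊕ 138 = 177.
P3: D(K, 72) = 238; 238 ⊕ 230 = 8.
P4: D(K, 175) = 18; 18 ⊕ 72 = 90.
P5: D(K, 100) = 107; 107 ⊕ 175 = 196.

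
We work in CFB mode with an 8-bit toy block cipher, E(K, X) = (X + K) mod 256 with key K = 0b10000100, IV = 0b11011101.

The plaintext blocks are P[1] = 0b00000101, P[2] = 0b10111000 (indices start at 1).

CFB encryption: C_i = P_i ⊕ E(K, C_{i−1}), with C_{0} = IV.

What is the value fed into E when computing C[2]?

0b01100100

C[1]: E(K, 0b11011101) = 0b01100001; 0b00000101 ⊕ 0b01100001 = 0b01100100.
C[2]: E(K, 0b01100100) = 0b11101000; 0b10111000 ⊕ 0b11101000 = 0b01010000.
So the input to E for block [2] is 0b01100100.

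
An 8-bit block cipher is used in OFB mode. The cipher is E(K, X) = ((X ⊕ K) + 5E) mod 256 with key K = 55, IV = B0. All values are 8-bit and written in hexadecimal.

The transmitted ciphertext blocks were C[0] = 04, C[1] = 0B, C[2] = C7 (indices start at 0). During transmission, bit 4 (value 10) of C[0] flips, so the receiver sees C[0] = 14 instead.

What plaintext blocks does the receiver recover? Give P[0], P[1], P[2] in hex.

OFB decryption: S_i = E(K, S_{i−1}) with S_{−1} = IV; P_i = C_i ⊕ S_i.
Only C[0] changed, to 14. In OFB, a change in C_i flips the same bit in P_i only; the keystream is unaffected. Decrypting the received ciphertext:
P[0]: S = E(K, B0) = 43; 14 ⊕ 43 = 57.
P[1]: S = E(K, 43) = 74; 0B ⊕ 74 = 7F.
P[2]: S = E(K, 74) = 7F; C7 ⊕ 7F = B8.
Blocks that differ from the original plaintext: P[0].

P[0] = 57, P[1] = 7F, P[2] = B8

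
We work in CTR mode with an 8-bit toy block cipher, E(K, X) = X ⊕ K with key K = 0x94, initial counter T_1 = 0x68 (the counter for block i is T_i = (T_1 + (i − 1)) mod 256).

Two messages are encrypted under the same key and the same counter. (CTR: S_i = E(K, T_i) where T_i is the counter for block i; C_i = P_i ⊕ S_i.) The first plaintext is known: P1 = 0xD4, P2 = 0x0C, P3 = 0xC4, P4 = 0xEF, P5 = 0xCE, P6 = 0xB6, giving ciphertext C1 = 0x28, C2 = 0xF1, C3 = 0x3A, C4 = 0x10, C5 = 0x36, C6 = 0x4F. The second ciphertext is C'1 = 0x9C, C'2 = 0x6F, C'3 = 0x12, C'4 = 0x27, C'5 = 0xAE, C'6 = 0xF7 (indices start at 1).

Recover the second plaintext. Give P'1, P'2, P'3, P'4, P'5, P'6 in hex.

In CTR with a reused counter, both messages share the same keystream S_i, so C_i ⊕ C'_i = P_i ⊕ P'_i and thus P'_i = P_i ⊕ C_i ⊕ C'_i.
P'1: 0xD4 ⊕ 0x28 ⊕ 0x9C = 0x60.
P'2: 0x0C ⊕ 0xF1 ⊕ 0x6F = 0x92.
P'3: 0xC4 ⊕ 0x3A ⊕ 0x12 = 0xEC.
P'4: 0xEF ⊕ 0x10 ⊕ 0x27 = 0xD8.
P'5: 0xCE ⊕ 0x36 ⊕ 0xAE = 0x56.
P'6: 0xB6 ⊕ 0x4F ⊕ 0xF7 = 0x0E.

P'1 = 0x60, P'2 = 0x92, P'3 = 0xEC, P'4 = 0xD8, P'5 = 0x56, P'6 = 0x0E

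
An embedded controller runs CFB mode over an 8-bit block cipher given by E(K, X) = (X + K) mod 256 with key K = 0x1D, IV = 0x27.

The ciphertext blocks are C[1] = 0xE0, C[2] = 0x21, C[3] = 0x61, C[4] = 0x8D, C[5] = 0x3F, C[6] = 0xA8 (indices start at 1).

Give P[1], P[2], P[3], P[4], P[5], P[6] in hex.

P[1] = 0xA4, P[2] = 0xDC, P[3] = 0x5F, P[4] = 0xF3, P[5] = 0x95, P[6] = 0xF4

CFB decryption: P_i = C_i ⊕ E(K, C_{i−1}), with C_{0} = IV.
P[1]: E(K, 0x27) = 0x44; 0xE0 ⊕ 0x44 = 0xA4.
P[2]: E(K, 0xE0) = 0xFD; 0x21 ⊕ 0xFD = 0xDC.
P[3]: E(K, 0x21) = 0x3E; 0x61 ⊕ 0x3E = 0x5F.
P[4]: E(K, 0x61) = 0x7E; 0x8D ⊕ 0x7E = 0xF3.
P[5]: E(K, 0x8D) = 0xAA; 0x3F ⊕ 0xAA = 0x95.
P[6]: E(K, 0x3F) = 0x5C; 0xA8 ⊕ 0x5C = 0xF4.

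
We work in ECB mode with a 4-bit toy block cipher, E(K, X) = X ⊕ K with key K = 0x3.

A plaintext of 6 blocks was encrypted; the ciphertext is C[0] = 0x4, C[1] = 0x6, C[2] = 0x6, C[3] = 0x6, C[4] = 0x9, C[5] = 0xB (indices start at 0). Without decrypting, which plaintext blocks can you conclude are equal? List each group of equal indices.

P[1] = P[2] = P[3]

ECB encrypts each block independently with the same key, so equal ciphertext blocks imply equal plaintext blocks.
C[1] = C[2] = C[3] = 0x6, so P[1] = P[2] = P[3].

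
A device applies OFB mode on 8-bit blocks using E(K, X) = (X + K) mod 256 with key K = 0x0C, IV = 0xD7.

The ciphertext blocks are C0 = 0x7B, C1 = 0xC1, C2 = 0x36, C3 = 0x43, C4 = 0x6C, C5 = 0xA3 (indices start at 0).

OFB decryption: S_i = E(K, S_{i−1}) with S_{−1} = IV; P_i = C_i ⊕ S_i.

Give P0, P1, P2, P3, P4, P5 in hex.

P0: S = E(K, 0xD7) = 0xE3; 0x7B ⊕ 0xE3 = 0x98.
P1: S = E(K, 0xE3) = 0xEF; 0xC1 ⊕ 0xEF = 0x2E.
P2: S = E(K, 0xEF) = 0xFB; 0x36 ⊕ 0xFB = 0xCD.
P3: S = E(K, 0xFB) = 0x07; 0x43 ⊕ 0x07 = 0x44.
P4: S = E(K, 0x07) = 0x13; 0x6C ⊕ 0x13 = 0x7F.
P5: S = E(K, 0x13) = 0x1F; 0xA3 ⊕ 0x1F = 0xBC.

P0 = 0x98, P1 = 0x2E, P2 = 0xCD, P3 = 0x44, P4 = 0x7F, P5 = 0xBC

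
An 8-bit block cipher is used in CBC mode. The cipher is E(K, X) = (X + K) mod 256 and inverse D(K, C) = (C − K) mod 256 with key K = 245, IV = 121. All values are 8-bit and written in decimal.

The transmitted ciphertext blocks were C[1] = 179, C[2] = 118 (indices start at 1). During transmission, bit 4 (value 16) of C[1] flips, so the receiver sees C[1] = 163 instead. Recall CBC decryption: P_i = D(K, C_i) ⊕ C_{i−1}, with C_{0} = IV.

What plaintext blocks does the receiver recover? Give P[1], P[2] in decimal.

P[1] = 215, P[2] = 34

Only C[1] changed, to 163. In CBC, a change in C_i garbles P_i and flips the same bit in P_{i+1}. Decrypting the received ciphertext:
P[1]: D(K, 163) = 174; 174 ⊕ 121 = 215.
P[2]: D(K, 118) = 129; 129 ⊕ 163 = 34.
Blocks that differ from the original plaintext: P[1], P[2].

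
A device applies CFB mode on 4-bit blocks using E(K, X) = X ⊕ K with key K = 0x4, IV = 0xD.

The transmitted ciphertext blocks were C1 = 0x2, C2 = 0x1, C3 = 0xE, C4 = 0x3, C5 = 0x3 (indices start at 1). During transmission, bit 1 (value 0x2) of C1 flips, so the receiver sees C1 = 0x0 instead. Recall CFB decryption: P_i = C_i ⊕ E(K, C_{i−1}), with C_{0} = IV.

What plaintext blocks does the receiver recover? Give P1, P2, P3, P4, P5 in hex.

P1 = 0x9, P2 = 0x5, P3 = 0xB, P4 = 0x9, P5 = 0x4

Only C1 changed, to 0x0. In CFB, a change in C_i flips the same bit in P_i and garbles P_{i+1}. Decrypting the received ciphertext:
P1: E(K, 0xD) = 0x9; 0x0 ⊕ 0x9 = 0x9.
P2: E(K, 0x0) = 0x4; 0x1 ⊕ 0x4 = 0x5.
P3: E(K, 0x1) = 0x5; 0xE ⊕ 0x5 = 0xB.
P4: E(K, 0xE) = 0xA; 0x3 ⊕ 0xA = 0x9.
P5: E(K, 0x3) = 0x7; 0x3 ⊕ 0x7 = 0x4.
Blocks that differ from the original plaintext: P1, P2.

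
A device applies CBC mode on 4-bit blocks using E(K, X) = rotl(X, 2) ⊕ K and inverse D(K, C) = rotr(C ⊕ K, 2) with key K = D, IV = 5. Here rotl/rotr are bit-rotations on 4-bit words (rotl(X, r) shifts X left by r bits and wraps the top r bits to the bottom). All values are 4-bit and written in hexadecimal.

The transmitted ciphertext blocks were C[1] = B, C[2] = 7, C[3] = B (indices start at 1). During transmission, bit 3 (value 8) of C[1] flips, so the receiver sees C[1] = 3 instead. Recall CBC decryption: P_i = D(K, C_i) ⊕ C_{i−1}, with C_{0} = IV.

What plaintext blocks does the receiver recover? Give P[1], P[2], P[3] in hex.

P[1] = E, P[2] = 9, P[3] = E

Only C[1] changed, to 3. In CBC, a change in C_i garbles P_i and flips the same bit in P_{i+1}. Decrypting the received ciphertext:
P[1]: D(K, 3) = B; B ⊕ 5 = E.
P[2]: D(K, 7) = A; A ⊕ 3 = 9.
P[3]: D(K, B) = 9; 9 ⊕ 7 = E.
Blocks that differ from the original plaintext: P[1], P[2].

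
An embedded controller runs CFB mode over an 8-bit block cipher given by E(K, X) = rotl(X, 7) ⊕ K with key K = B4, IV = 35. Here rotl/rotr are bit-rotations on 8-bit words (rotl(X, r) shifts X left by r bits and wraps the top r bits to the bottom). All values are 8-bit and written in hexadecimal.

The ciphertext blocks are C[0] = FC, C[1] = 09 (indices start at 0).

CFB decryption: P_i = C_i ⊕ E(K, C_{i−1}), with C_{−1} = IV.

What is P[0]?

P[0]: E(K, 35) = 2E; FC ⊕ 2E = D2.

P[0] = D2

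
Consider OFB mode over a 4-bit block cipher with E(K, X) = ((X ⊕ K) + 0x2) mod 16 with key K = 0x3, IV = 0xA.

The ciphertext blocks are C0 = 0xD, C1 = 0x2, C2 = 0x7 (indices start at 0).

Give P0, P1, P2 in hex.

P0 = 0x6, P1 = 0x8, P2 = 0xC

OFB decryption: S_i = E(K, S_{i−1}) with S_{−1} = IV; P_i = C_i ⊕ S_i.
P0: S = E(K, 0xA) = 0xB; 0xD ⊕ 0xB = 0x6.
P1: S = E(K, 0xB) = 0xA; 0x2 ⊕ 0xA = 0x8.
P2: S = E(K, 0xA) = 0xB; 0x7 ⊕ 0xB = 0xC.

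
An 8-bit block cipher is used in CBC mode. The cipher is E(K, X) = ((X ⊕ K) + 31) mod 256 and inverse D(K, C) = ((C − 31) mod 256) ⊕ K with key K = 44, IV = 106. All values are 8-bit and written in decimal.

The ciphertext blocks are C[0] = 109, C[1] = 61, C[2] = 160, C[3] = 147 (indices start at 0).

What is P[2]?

CBC decryption: P_i = D(K, C_i) ⊕ C_{i−1}, with C_{−1} = IV.
P[2]: D(K, 160) = 173; 173 ⊕ 61 = 144.

P[2] = 144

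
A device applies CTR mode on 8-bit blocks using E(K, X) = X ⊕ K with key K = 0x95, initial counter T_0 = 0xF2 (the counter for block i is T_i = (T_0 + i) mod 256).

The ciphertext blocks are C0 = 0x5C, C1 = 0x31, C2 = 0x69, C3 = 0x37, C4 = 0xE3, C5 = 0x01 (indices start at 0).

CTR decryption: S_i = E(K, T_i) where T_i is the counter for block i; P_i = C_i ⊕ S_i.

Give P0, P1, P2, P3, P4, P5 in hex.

P0 = 0x3B, P1 = 0x57, P2 = 0x08, P3 = 0x57, P4 = 0x80, P5 = 0x63

P0: T = 0xF2, S = E(K, T) = 0x67; 0x5C ⊕ 0x67 = 0x3B.
P1: T = 0xF3, S = E(K, T) = 0x66; 0x31 ⊕ 0x66 = 0x57.
P2: T = 0xF4, S = E(K, T) = 0x61; 0x69 ⊕ 0x61 = 0x08.
P3: T = 0xF5, S = E(K, T) = 0x60; 0x37 ⊕ 0x60 = 0x57.
P4: T = 0xF6, S = E(K, T) = 0x63; 0xE3 ⊕ 0x63 = 0x80.
P5: T = 0xF7, S = E(K, T) = 0x62; 0x01 ⊕ 0x62 = 0x63.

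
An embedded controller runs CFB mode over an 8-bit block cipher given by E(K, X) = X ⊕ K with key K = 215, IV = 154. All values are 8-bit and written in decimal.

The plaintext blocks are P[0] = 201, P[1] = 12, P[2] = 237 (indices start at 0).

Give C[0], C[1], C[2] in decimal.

CFB encryption: C_i = P_i ⊕ E(K, C_{i−1}), with C_{−1} = IV.
C[0]: E(K, 154) = 77; 201 ⊕ 77 = 132.
C[1]: E(K, 132) = 83; 12 ⊕ 83 = 95.
C[2]: E(K, 95) = 136; 237 ⊕ 136 = 101.

C[0] = 132, C[1] = 95, C[2] = 101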